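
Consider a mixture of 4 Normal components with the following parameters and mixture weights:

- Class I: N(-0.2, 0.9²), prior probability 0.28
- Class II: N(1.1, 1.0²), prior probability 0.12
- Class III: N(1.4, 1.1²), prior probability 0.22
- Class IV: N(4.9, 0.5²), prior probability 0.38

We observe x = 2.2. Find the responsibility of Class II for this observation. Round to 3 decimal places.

P(component k | x) = P(Z=k)·f_k(x) / marginal(x), where marginal(x) = Σ_j P(Z=j)·f_j(x).
Normal densities:
  p_I = 0.0126622
  p_II = 0.217852
  p_III = 0.278396
  p_IV = 3.71472e-07
Weight by the priors:
  P(Z=I)·p_I = 0.28 × 0.0126622 = 0.00354542
  P(Z=II)·p_II = 0.12 × 0.217852 = 0.0261423
  P(Z=III)·p_III = 0.22 × 0.278396 = 0.0612471
  P(Z=IV)·p_IV = 0.38 × 3.71472e-07 = 1.4116e-07
Normaliser: 0.00354542 + 0.0261423 + 0.0612471 + 1.4116e-07 = 0.0909349
So the posterior for Class II is 0.0261423 / 0.0909349 ≈ 0.287.

0.287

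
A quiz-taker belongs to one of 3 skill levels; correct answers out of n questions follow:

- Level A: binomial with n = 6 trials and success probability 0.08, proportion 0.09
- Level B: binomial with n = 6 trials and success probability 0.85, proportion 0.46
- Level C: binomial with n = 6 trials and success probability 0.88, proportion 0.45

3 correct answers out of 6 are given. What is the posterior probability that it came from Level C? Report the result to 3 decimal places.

By Bayes' theorem, P(k | x) = P(Z=k) f_k(x) / Σ_j P(Z=j) f_j(x).
Evaluate each component's likelihood at the observed value:
  p_A = 0.00797377
  p_B = 0.0414534
  p_C = 0.0235517
Multiply by the mixture weights:
  P(Z=A)·p_A = 0.09 × 0.00797377 = 0.000717639
  P(Z=B)·p_B = 0.46 × 0.0414534 = 0.0190686
  P(Z=C)·p_C = 0.45 × 0.0235517 = 0.0105983
Marginal: 0.000717639 + 0.0190686 + 0.0105983 = 0.0303845
P(Level C | the observation) = 0.0105983 / 0.0303845 ≈ 0.349

0.349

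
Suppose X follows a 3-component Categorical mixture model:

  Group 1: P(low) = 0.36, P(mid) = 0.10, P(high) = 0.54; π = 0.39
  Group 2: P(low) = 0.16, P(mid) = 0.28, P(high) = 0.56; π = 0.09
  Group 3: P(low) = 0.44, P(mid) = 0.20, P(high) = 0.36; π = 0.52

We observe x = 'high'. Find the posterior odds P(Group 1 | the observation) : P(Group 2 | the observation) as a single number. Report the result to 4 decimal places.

Only the two components matter; the odds are (w_i f_i(x)) / (w_j f_j(x)).
Component likelihoods at x = 'high':
  p_1 = P(high | comp) = 0.54
  p_2 = P(high | comp) = 0.56
  p_3 = P(high | comp) = 0.36
Posterior odds = (w_1·p_1) / (w_2·p_2) = (0.39·0.54) / (0.09·0.56) = 0.2106 / 0.0504 ≈ 4.1786

4.1786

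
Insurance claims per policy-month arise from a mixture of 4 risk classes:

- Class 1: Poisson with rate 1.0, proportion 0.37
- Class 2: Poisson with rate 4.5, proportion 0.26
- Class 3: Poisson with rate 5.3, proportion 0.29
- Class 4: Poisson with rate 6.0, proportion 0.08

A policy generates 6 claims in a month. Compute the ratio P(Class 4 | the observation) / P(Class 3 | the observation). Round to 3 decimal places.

Posterior odds = (π_i f_i(x)) / (π_j f_j(x)); the normalising sum cancels.
Evaluate each component's likelihood at the observed value:
  p_1 = 0.000510944
  p_2 = 0.12812
  p_3 = 0.15366
  p_4 = 0.160623
Odds = (0.08/0.29) × (0.160623/0.15366) = 0.275862 × 1.04531 ≈ 0.288

0.288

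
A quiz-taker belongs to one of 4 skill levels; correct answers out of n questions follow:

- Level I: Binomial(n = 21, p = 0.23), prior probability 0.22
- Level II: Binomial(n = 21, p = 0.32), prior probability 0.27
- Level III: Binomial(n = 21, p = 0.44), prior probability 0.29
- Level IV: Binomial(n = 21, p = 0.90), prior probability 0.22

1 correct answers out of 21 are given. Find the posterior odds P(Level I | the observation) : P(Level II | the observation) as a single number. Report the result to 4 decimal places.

Only the two components matter; the odds are (P(Z=i) f_i(x)) / (P(Z=j) f_j(x)).
Evaluate each component's likelihood at the observed value:
  p_I = C(21,1)·0.23^1·0.77^20 = 21·0.23·0.00536802 = 0.0259276
  p_II = C(21,1)·0.32^1·0.68^20 = 21·0.32·0.000446867 = 0.00300295
  p_III = C(21,1)·0.44^1·0.56^20 = 21·0.44·9.19942e-06 = 8.50027e-05
  p_IV = C(21,1)·0.90^1·0.10^20 = 21·0.9·1e-20 = 1.89e-19
Posterior odds = (P(Z=I)·p_I) / (P(Z=II)·p_II) = (0.22·0.0259276) / (0.27·0.00300295) = 0.00570406 / 0.000810795 ≈ 7.0351

7.0351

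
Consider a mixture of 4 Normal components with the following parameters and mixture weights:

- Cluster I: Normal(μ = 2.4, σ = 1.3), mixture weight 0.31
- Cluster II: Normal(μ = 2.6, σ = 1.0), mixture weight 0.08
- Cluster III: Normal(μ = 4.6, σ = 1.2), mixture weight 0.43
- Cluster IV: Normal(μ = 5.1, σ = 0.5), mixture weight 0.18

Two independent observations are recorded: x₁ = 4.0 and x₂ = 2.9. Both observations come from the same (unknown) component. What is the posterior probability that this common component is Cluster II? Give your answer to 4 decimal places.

0.1399

Apply Bayes' rule: the posterior for each component is proportional to its prior times its likelihood at x.
Since both observations come from the same component, the likelihood for component k is f_k(x₁)·f_k(x₂).
  p_I = [(1/(1.3·√(2π)))·exp(−(4.0−2.4)²/(2·1.3²)) = 0.306879·exp(-0.75740) = 0.143891] × [0.285] = 0.0410089
  p_II = [(1/(1.0·√(2π)))·exp(−(4.0−2.6)²/(2·1.0²)) = 0.398942·exp(-0.98000) = 0.149727] × [0.381388] = 0.0571042
  p_III = [(1/(1.2·√(2π)))·exp(−(4.0−4.6)²/(2·1.2²)) = 0.332452·exp(-0.12500) = 0.293388] × [0.121878] = 0.0357576
  p_IV = [(1/(0.5·√(2π)))·exp(−(4.0−5.1)²/(2·0.5²)) = 0.797885·exp(-2.42000) = 0.0709492] × [4.98849e-05] = 3.5393e-06
Weight by the priors:
  π_I·p_I = 0.31 × 0.0410089 = 0.0127128
  π_II·p_II = 0.08 × 0.0571042 = 0.00456834
  π_III·p_III = 0.43 × 0.0357576 = 0.0153758
  π_IV·p_IV = 0.18 × 3.5393e-06 = 6.37073e-07
Sum: 0.0127128 + 0.00456834 + 0.0153758 + 6.37073e-07 = 0.0326575
P(Cluster II | x₁,x₂) ≈ 0.1399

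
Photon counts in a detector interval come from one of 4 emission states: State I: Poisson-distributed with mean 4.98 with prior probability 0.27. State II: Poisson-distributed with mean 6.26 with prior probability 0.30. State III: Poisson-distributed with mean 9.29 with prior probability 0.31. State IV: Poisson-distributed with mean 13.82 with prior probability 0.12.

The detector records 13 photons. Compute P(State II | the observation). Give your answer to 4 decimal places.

0.0634

P(component k | x) = P(Z=k)·f_k(x) / marginal(x), where marginal(x) = Σ_j P(Z=j)·f_j(x).
Poisson probabilities:
  f_I = 0.00127913
  f_II = 0.00695829
  f_III = 0.0569283
  f_IV = 0.107244
Unnormalised posteriors:
  P(Z=I)·f_I = 0.27 × 0.00127913 = 0.000345365
  P(Z=II)·f_II = 0.30 × 0.00695829 = 0.00208749
  P(Z=III)·f_III = 0.31 × 0.0569283 = 0.0176478
  P(Z=IV)·f_IV = 0.12 × 0.107244 = 0.0128693
Normaliser: 0.000345365 + 0.00208749 + 0.0176478 + 0.0128693 = 0.03295
Responsibility of State II: 0.00208749 / 0.03295 ≈ 0.0634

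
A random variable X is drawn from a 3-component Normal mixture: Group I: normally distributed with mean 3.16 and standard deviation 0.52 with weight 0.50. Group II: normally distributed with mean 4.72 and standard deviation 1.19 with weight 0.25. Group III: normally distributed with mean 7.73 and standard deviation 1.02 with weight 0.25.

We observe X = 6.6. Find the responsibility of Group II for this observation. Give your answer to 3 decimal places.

P(component k | x) = w_k·f_k(x) / marginal(x), where marginal(x) = Σ_j w_j·f_j(x).
Evaluate each component's likelihood at the observed value:
  p_I = (1/(0.52·√(2π)))·exp(−(6.6−3.16)²/(2·0.52²)) = 0.767197·exp(-21.88166) = 2.40893e-10
  p_II = (1/(1.19·√(2π)))·exp(−(6.6−4.72)²/(2·1.19²)) = 0.335246·exp(-1.24793) = 0.0962481
  p_III = (1/(1.02·√(2π)))·exp(−(6.6−7.73)²/(2·1.02²)) = 0.391120·exp(-0.61366) = 0.211739
Weight by the priors:
  w_I·p_I = 0.50 × 2.40893e-10 = 1.20446e-10
  w_II·p_II = 0.25 × 0.0962481 = 0.024062
  w_III·p_III = 0.25 × 0.211739 = 0.0529348
Evidence: 1.20446e-10 + 0.024062 + 0.0529348 = 0.0769968
P(Group II | 6.6) ≈ 0.313

0.313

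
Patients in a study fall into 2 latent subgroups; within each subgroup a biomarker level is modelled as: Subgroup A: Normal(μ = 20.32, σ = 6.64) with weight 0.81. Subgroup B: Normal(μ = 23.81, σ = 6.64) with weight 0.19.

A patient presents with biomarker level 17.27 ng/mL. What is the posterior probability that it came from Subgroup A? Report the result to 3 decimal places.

0.862

Posterior ∝ prior × likelihood, so P(k | x) ∝ π_k f_k(x); normalise over all components.
Component likelihoods at x = 17.27 ng/mL:
  f_A = (1/(6.64·√(2π)))·exp(−(17.27−20.32)²/(2·6.64²)) = 0.060082·exp(-0.10550) = 0.0540662
  f_B = (1/(6.64·√(2π)))·exp(−(17.27−23.81)²/(2·6.64²)) = 0.060082·exp(-0.48505) = 0.0369901
Prior × likelihood for each component:
  π_A·f_A = 0.81 × 0.0540662 = 0.0437936
  π_B·f_B = 0.19 × 0.0369901 = 0.00702813
Sum: 0.0437936 + 0.00702813 = 0.0508218
P(Subgroup A | x) = 0.0437936 / 0.0508218 ≈ 0.862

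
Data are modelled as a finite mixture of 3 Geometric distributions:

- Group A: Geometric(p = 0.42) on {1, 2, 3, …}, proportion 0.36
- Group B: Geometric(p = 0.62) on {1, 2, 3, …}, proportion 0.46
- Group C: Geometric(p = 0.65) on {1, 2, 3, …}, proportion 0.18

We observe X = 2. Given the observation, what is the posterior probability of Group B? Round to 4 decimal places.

By Bayes' theorem, P(k | x) = w_k f_k(x) / Σ_j w_j f_j(x).
Component likelihoods at x = 2:
  f_A = 0.42·(1−0.42)^1 = 0.42·0.58 = 0.2436
  f_B = 0.62·(1−0.62)^1 = 0.62·0.38 = 0.2356
  f_C = 0.65·(1−0.65)^1 = 0.65·0.35 = 0.2275
Prior × likelihood for each component:
  w_A·f_A = 0.36 × 0.2436 = 0.087696
  w_B·f_B = 0.46 × 0.2356 = 0.108376
  w_C·f_C = 0.18 × 0.2275 = 0.04095
Marginal: 0.087696 + 0.108376 + 0.04095 = 0.237022
P(Group B | 2) ≈ 0.4572

0.4572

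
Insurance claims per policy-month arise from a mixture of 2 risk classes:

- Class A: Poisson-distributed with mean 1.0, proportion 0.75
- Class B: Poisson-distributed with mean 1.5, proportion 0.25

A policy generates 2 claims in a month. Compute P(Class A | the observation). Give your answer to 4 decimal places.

0.6873

Posterior ∝ prior × likelihood, so P(k | x) ∝ P(Z=k) f_k(x); normalise over all components.
Component likelihoods at x = 2 claims:
  p_A = e^(−1.0)·1.0^2/2! = 0.18394
  p_B = e^(−1.5)·1.5^2/2! = 0.251021
Prior × likelihood for each component:
  P(Z=A)·p_A = 0.75 × 0.18394 = 0.137955
  P(Z=B)·p_B = 0.25 × 0.251021 = 0.0627554
Evidence: 0.137955 + 0.0627554 = 0.20071
So the posterior for Class A is 0.137955 / 0.20071 ≈ 0.6873.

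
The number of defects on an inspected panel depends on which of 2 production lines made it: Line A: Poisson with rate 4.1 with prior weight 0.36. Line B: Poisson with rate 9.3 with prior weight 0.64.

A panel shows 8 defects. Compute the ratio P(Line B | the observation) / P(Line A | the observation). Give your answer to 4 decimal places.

The posterior odds equal the prior odds times the likelihood ratio: (π_i/π_j)·(f_i(x)/f_j(x)).
Component likelihoods at x = 8 defects:
  f_A = e^(−4.1)·4.1^8/8! = 0.0328203
  f_B = e^(−9.3)·9.3^8/8! = 0.126883
0.0812053 / 0.0118153 ≈ 6.8729

6.8729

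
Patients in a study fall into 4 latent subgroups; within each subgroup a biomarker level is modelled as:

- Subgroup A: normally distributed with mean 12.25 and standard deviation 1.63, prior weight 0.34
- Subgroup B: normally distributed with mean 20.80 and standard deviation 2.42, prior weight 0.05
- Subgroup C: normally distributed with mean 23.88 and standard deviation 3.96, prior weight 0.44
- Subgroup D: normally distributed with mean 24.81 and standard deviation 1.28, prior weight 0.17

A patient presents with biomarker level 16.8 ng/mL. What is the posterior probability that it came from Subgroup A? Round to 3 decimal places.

0.133

Apply Bayes' rule: the posterior for each component is proportional to its prior times its likelihood at x.
Normal densities:
  p_A = (1/(1.63·√(2π)))·exp(−(16.8−12.25)²/(2·1.63²)) = 0.244750·exp(-3.89599) = 0.00497412
  p_B = (1/(2.42·√(2π)))·exp(−(16.8−20.80)²/(2·2.42²)) = 0.164852·exp(-1.36603) = 0.0420569
  p_C = (1/(3.96·√(2π)))·exp(−(16.8−23.88)²/(2·3.96²)) = 0.100743·exp(-1.59826) = 0.0203752
  p_D = (1/(1.28·√(2π)))·exp(−(16.8−24.81)²/(2·1.28²)) = 0.311674·exp(-19.58011) = 9.77613e-10
Unnormalised posteriors:
  w_A·p_A = 0.34 × 0.00497412 = 0.0016912
  w_B·p_B = 0.05 × 0.0420569 = 0.00210284
  w_C·p_C = 0.44 × 0.0203752 = 0.00896508
  w_D·p_D = 0.17 × 9.77613e-10 = 1.66194e-10
Denominator: 0.0016912 + 0.00210284 + 0.00896508 + 1.66194e-10 = 0.0127591
P(Subgroup A | 16.8 ng/mL) ≈ 0.133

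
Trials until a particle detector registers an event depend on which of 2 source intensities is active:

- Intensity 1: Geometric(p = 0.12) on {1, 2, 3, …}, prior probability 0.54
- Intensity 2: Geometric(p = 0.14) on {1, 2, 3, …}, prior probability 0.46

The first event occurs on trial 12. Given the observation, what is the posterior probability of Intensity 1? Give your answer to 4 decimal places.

0.5644

Posterior ∝ prior × likelihood, so P(k | x) ∝ π_k f_k(x); normalise over all components.
Geometric probabilities:
  L_1 = 0.12·(1−0.12)^11 = 0.12·0.245081 = 0.0294097
  L_2 = 0.14·(1−0.14)^11 = 0.14·0.190319 = 0.0266447
Prior × likelihood for each component:
  π_1·L_1 = 0.54 × 0.0294097 = 0.0158812
  π_2·L_2 = 0.46 × 0.0266447 = 0.0122566
Normaliser: 0.0158812 + 0.0122566 = 0.0281378
P(Intensity 1 | the observation) = 0.0158812 / 0.0281378 ≈ 0.5644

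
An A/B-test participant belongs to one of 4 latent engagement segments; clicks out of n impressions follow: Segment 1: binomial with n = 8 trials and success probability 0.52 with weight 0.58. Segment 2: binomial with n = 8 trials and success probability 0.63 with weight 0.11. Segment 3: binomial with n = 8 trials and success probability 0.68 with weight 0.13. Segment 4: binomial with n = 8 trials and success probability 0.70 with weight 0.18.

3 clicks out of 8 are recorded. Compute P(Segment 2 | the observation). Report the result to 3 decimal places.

Posterior ∝ prior × likelihood, so P(k | x) ∝ P(Z=k) f_k(x); normalise over all components.
Component likelihoods at x = 3 clicks out of 8:
  p_1 = 0.200634
  p_2 = 0.0970998
  p_3 = 0.0590833
  p_4 = 0.0466754
Prior × likelihood for each component:
  P(Z=1)·p_1 = 0.58 × 0.200634 = 0.116368
  P(Z=2)·p_2 = 0.11 × 0.0970998 = 0.010681
  P(Z=3)·p_3 = 0.13 × 0.0590833 = 0.00768083
  P(Z=4)·p_4 = 0.18 × 0.0466754 = 0.00840158
Evidence: 0.116368 + 0.010681 + 0.00768083 + 0.00840158 = 0.143131
So the posterior for Segment 2 is 0.010681 / 0.143131 ≈ 0.075.

0.075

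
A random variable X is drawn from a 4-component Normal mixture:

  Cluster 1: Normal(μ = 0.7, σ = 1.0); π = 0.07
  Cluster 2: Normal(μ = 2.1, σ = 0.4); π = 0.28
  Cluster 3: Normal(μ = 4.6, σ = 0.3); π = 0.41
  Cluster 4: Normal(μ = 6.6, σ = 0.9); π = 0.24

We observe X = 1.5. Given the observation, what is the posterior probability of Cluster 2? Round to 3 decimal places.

0.817

P(component k | x) = w_k·f_k(x) / marginal(x), where marginal(x) = Σ_j w_j·f_j(x).
Evaluate each component's likelihood at the observed value:
  p_1 = (1/(1.0·√(2π)))·exp(−(1.5−0.7)²/(2·1.0²)) = 0.398942·exp(-0.32000) = 0.289692
  p_2 = (1/(0.4·√(2π)))·exp(−(1.5−2.1)²/(2·0.4²)) = 0.997356·exp(-1.12500) = 0.323794
  p_3 = (1/(0.3·√(2π)))·exp(−(1.5−4.6)²/(2·0.3²)) = 1.329808·exp(-53.38889) = 8.65544e-24
  p_4 = (1/(0.9·√(2π)))·exp(−(1.5−6.6)²/(2·0.9²)) = 0.443269·exp(-16.05556) = 4.71877e-08
Weight by the priors:
  w_1·p_1 = 0.07 × 0.289692 = 0.0202784
  w_2·p_2 = 0.28 × 0.323794 = 0.0906623
  w_3·p_3 = 0.41 × 8.65544e-24 = 3.54873e-24
  w_4·p_4 = 0.24 × 4.71877e-08 = 1.1325e-08
Marginal: 0.0202784 + 0.0906623 + 3.54873e-24 + 1.1325e-08 = 0.110941
P(Cluster 2 | the observation) ≈ 0.817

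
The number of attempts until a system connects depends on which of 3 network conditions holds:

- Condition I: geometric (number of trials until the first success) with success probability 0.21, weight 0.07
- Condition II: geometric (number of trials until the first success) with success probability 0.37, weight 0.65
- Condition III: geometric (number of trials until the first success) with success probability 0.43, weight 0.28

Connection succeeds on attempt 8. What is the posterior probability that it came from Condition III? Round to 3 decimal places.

The responsibility of component k is w_k f_k(x) divided by Σ_j w_j f_j(x).
Evaluate each component's likelihood at the observed value:
  L_I = 0.0403282
  L_II = 0.0145742
  L_III = 0.00840606
Prior × likelihood for each component:
  w_I·L_I = 0.07 × 0.0403282 = 0.00282297
  w_II·L_II = 0.65 × 0.0145742 = 0.00947325
  w_III·L_III = 0.28 × 0.00840606 = 0.0023537
Evidence: 0.00282297 + 0.00947325 + 0.0023537 = 0.0146499
P(Condition III | x) = 0.0023537 / 0.0146499 ≈ 0.161

0.161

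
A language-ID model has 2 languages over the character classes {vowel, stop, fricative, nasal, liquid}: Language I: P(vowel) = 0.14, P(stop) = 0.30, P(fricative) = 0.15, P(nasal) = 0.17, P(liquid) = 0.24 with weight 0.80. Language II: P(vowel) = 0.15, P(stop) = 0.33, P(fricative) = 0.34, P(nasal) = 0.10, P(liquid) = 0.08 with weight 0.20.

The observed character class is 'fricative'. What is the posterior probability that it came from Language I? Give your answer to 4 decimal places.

The responsibility of component k is w_k f_k(x) divided by Σ_j w_j f_j(x).
Evaluate each component's likelihood at the observed value:
  p_I = P(fricative | comp) = 0.15
  p_II = P(fricative | comp) = 0.34
Multiply by the mixture weights:
  w_I·p_I = 0.80 × 0.15 = 0.12
  w_II·p_II = 0.20 × 0.34 = 0.068
Marginal: 0.12 + 0.068 = 0.188
Responsibility of Language I: 0.12 / 0.188 ≈ 0.6383

0.6383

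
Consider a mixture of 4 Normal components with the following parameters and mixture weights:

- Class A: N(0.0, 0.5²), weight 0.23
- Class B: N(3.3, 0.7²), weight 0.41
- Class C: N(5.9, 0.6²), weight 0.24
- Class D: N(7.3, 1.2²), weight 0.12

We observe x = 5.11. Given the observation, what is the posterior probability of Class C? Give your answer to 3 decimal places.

The responsibility of component k is π_k f_k(x) divided by Σ_j π_j f_j(x).
Evaluate each component's likelihood at the observed value:
  L_A = 1.6644e-23
  L_B = 0.0201365
  L_C = 0.279454
  L_D = 0.0628771
Prior × likelihood for each component:
  π_A·L_A = 0.23 × 1.6644e-23 = 3.82812e-24
  π_B·L_B = 0.41 × 0.0201365 = 0.00825595
  π_C·L_C = 0.24 × 0.279454 = 0.0670689
  π_D·L_D = 0.12 × 0.0628771 = 0.00754526
Normaliser: 3.82812e-24 + 0.00825595 + 0.0670689 + 0.00754526 = 0.0828701
Responsibility of Class C: 0.0670689 / 0.0828701 ≈ 0.809

0.809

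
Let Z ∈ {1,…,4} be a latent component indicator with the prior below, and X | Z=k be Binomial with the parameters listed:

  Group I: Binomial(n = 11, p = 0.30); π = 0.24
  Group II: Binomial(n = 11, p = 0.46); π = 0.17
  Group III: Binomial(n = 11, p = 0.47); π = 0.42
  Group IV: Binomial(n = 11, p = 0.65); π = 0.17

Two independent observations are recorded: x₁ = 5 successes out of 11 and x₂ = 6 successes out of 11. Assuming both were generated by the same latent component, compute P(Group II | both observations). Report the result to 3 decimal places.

P(component k | x) = π_k·f_k(x) / marginal(x), where marginal(x) = Σ_j π_j·f_j(x).
Since both observations come from the same component, the likelihood for component k is f_k(x₁)·f_k(x₂).
  f_I = [C(11,5)·0.30^5·0.70^6 = 462·0.00243·0.117649 = 0.13208] × [0.0566056] = 0.00747646
  f_II = [C(11,5)·0.46^5·0.54^6 = 462·0.0205963·0.0247949 = 0.235936] × [0.200982] = 0.0474189
  f_III = [C(11,5)·0.47^5·0.53^6 = 462·0.0229345·0.0221644 = 0.234848] × [0.208261] = 0.0489097
  f_IV = [C(11,5)·0.65^5·0.35^6 = 462·0.116029·0.00183827 = 0.098541] × [0.183005] = 0.0180335
Prior × likelihood for each component:
  π_I·f_I = 0.24 × 0.00747646 = 0.00179435
  π_II·f_II = 0.17 × 0.0474189 = 0.00806121
  π_III·f_III = 0.42 × 0.0489097 = 0.0205421
  π_IV·f_IV = 0.17 × 0.0180335 = 0.00306569
Normaliser: 0.00179435 + 0.00806121 + 0.0205421 + 0.00306569 = 0.0334633
P(Group II | x₁,x₂) ≈ 0.241

0.241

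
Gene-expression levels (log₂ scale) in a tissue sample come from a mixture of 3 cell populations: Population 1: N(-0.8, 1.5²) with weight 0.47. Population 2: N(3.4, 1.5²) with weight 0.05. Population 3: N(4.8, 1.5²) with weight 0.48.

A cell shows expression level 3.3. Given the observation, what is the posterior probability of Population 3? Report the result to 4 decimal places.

By Bayes' theorem, P(k | x) = w_k f_k(x) / Σ_j w_j f_j(x).
Evaluate each component's likelihood at the observed value:
  f_1 = 0.00634582
  f_2 = 0.265371
  f_3 = 0.161314
Weight by the priors:
  w_1·f_1 = 0.47 × 0.00634582 = 0.00298253
  w_2·f_2 = 0.05 × 0.265371 = 0.0132686
  w_3·f_3 = 0.48 × 0.161314 = 0.0774306
Sum: 0.00298253 + 0.0132686 + 0.0774306 = 0.0936817
So the posterior for Population 3 is 0.0774306 / 0.0936817 ≈ 0.8265.

0.8265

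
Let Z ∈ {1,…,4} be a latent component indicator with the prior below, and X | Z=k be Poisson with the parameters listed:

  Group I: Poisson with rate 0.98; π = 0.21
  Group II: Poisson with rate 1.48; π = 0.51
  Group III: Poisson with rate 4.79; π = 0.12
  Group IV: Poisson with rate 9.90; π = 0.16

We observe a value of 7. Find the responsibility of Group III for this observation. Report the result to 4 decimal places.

0.4294

Posterior ∝ prior × likelihood, so P(k | x) ∝ π_k f_k(x); normalise over all components.
Component likelihoods at x = 7:
  f_I = e^(−0.98)·0.98^7/7! = 6.46463e-05
  f_II = e^(−1.48)·1.48^7/7! = 0.000702499
  f_III = e^(−4.79)·4.79^7/7! = 0.0954218
  f_IV = e^(−9.90)·9.90^7/7! = 0.0927898
Prior × likelihood for each component:
  π_I·f_I = 0.21 × 6.46463e-05 = 1.35757e-05
  π_II·f_II = 0.51 × 0.000702499 = 0.000358274
  π_III·f_III = 0.12 × 0.0954218 = 0.0114506
  π_IV·f_IV = 0.16 × 0.0927898 = 0.0148464
Evidence: 1.35757e-05 + 0.000358274 + 0.0114506 + 0.0148464 = 0.0266688
So the posterior for Group III is 0.0114506 / 0.0266688 ≈ 0.4294.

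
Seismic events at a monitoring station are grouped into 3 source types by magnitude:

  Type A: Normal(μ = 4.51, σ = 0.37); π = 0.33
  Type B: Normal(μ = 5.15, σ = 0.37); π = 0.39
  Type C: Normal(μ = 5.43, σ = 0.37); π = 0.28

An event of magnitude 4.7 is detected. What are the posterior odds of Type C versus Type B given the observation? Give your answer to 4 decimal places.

Posterior odds = (w_i f_i(x)) / (w_j f_j(x)); the normalising sum cancels.
Evaluate each component's likelihood at the observed value:
  L_A = (1/(0.37·√(2π)))·exp(−(4.7−4.51)²/(2·0.37²)) = 1.078222·exp(-0.13185) = 0.945034
  L_B = (1/(0.37·√(2π)))·exp(−(4.7−5.15)²/(2·0.37²)) = 1.078222·exp(-0.73959) = 0.514645
  L_C = (1/(0.37·√(2π)))·exp(−(4.7−5.43)²/(2·0.37²)) = 1.078222·exp(-1.94631) = 0.15397
Posterior odds = (w_C·L_C) / (w_B·L_B) = (0.28·0.15397) / (0.39·0.514645) = 0.0431116 / 0.200712 ≈ 0.2148

0.2148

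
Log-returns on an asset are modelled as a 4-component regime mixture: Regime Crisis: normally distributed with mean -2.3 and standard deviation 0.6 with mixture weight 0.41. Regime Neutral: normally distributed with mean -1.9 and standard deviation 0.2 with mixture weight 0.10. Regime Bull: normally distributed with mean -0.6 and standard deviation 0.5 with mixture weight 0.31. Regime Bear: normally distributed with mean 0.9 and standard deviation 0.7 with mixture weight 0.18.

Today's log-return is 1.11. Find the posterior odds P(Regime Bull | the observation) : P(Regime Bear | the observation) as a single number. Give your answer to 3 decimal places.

0.007

The posterior odds equal the prior odds times the likelihood ratio: (π_i/π_j)·(f_i(x)/f_j(x)).
Normal densities:
  L_Crisis = (1/(0.6·√(2π)))·exp(−(1.11−-2.3)²/(2·0.6²)) = 0.664904·exp(-16.15014) = 6.43936e-08
  L_Neutral = (1/(0.2·√(2π)))·exp(−(1.11−-1.9)²/(2·0.2²)) = 1.994711·exp(-113.25125) = 1.30463e-49
  L_Bull = (1/(0.5·√(2π)))·exp(−(1.11−-0.6)²/(2·0.5²)) = 0.797885·exp(-5.84820) = 0.00230197
  L_Bear = (1/(0.7·√(2π)))·exp(−(1.11−0.9)²/(2·0.7²)) = 0.569918·exp(-0.04500) = 0.54484
0.00071361 / 0.0980712 ≈ 0.007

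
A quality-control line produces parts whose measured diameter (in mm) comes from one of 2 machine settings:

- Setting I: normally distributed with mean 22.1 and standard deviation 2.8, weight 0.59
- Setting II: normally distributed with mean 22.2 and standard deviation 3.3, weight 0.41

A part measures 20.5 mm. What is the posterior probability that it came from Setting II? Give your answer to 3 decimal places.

Apply Bayes' rule: the posterior for each component is proportional to its prior times its likelihood at x.
Evaluate each component's likelihood at the observed value:
  L_I = (1/(2.8·√(2π)))·exp(−(20.5−22.1)²/(2·2.8²)) = 0.142479·exp(-0.16327) = 0.121017
  L_II = (1/(3.3·√(2π)))·exp(−(20.5−22.2)²/(2·3.3²)) = 0.120892·exp(-0.13269) = 0.105869
Multiply by the mixture weights:
  P(Z=I)·L_I = 0.59 × 0.121017 = 0.0714001
  P(Z=II)·L_II = 0.41 × 0.105869 = 0.0434063
Normaliser: 0.0714001 + 0.0434063 = 0.114806
P(Setting II | x) ≈ 0.378

0.378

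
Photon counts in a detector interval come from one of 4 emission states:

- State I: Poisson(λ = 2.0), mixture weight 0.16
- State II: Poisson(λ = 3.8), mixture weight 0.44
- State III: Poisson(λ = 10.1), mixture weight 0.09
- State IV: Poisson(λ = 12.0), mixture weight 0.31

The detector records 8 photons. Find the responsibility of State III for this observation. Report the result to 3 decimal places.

Posterior ∝ prior × likelihood, so P(k | x) ∝ π_k f_k(x); normalise over all components.
Component likelihoods at x = 8 photons:
  f_I = e^(−2.0)·2.0^8/8! = 0.000859272
  f_II = e^(−3.8)·3.8^8/8! = 0.0241229
  f_III = e^(−10.1)·10.1^8/8! = 0.110326
  f_IV = e^(−12.0)·12.0^8/8! = 0.0655233
Unnormalised posteriors:
  π_I·f_I = 0.16 × 0.000859272 = 0.000137483
  π_II·f_II = 0.44 × 0.0241229 = 0.0106141
  π_III·f_III = 0.09 × 0.110326 = 0.0099293
  π_IV·f_IV = 0.31 × 0.0655233 = 0.0203122
Denominator: 0.000137483 + 0.0106141 + 0.0099293 + 0.0203122 = 0.0409931
So the posterior for State III is 0.0099293 / 0.0409931 ≈ 0.242.

0.242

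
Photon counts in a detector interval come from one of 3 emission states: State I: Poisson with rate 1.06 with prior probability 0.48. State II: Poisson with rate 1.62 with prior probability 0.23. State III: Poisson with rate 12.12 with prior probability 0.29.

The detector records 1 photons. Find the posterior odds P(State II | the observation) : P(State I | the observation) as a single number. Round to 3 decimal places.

0.418

Only the two components matter; the odds are (P(Z=i) f_i(x)) / (P(Z=j) f_j(x)).
Component likelihoods at x = 1 photons:
  f_I = e^(−1.06)·1.06^1/1! = 0.367243
  f_II = e^(−1.62)·1.62^1/1! = 0.320596
  f_III = e^(−12.12)·12.12^1/1! = 6.60471e-05
Posterior odds = (P(Z=II)·f_II) / (P(Z=I)·f_I) = (0.23·0.320596) / (0.48·0.367243) = 0.0737371 / 0.176277 ≈ 0.418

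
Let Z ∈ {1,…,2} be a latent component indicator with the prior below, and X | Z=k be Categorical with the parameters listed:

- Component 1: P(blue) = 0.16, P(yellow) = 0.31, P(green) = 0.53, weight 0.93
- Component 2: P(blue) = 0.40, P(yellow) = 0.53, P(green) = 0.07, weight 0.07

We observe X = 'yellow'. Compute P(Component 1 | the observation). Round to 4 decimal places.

Apply Bayes' rule: the posterior for each component is proportional to its prior times its likelihood at x.
Evaluate each component's likelihood at the observed value:
  p_1 = P(yellow | comp) = 0.31
  p_2 = P(yellow | comp) = 0.53
Multiply by the mixture weights:
  π_1·p_1 = 0.93 × 0.31 = 0.2883
  π_2·p_2 = 0.07 × 0.53 = 0.0371
Normaliser: 0.2883 + 0.0371 = 0.3254
P(Component 1 | the observation) ≈ 0.8860

0.8860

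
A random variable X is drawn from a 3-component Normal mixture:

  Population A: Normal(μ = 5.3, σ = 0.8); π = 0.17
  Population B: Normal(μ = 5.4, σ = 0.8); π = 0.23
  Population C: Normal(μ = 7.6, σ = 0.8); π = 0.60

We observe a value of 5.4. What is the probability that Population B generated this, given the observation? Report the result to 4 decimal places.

0.5578

The responsibility of component k is π_k f_k(x) divided by Σ_j π_j f_j(x).
Normal densities:
  p_A = (1/(0.8·√(2π)))·exp(−(5.4−5.3)²/(2·0.8²)) = 0.498678·exp(-0.00781) = 0.494797
  p_B = (1/(0.8·√(2π)))·exp(−(5.4−5.4)²/(2·0.8²)) = 0.498678·exp(-0.00000) = 0.498678
  p_C = (1/(0.8·√(2π)))·exp(−(5.4−7.6)²/(2·0.8²)) = 0.498678·exp(-3.78125) = 0.011367
Prior × likelihood for each component:
  π_A·p_A = 0.17 × 0.494797 = 0.0841155
  π_B·p_B = 0.23 × 0.498678 = 0.114696
  π_C·p_C = 0.60 × 0.011367 = 0.00682017
Denominator: 0.0841155 + 0.114696 + 0.00682017 = 0.205632
P(Population B | data) ≈ 0.5578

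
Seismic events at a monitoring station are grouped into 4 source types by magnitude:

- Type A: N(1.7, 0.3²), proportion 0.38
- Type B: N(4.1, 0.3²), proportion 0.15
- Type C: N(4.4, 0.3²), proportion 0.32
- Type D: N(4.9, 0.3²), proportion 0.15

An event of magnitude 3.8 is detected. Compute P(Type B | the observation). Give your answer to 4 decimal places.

Posterior ∝ prior × likelihood, so P(k | x) ∝ P(Z=k) f_k(x); normalise over all components.
Evaluate each component's likelihood at the observed value:
  f_A = (1/(0.3·√(2π)))·exp(−(3.8−1.7)²/(2·0.3²)) = 1.329808·exp(-24.50000) = 3.04491e-11
  f_B = (1/(0.3·√(2π)))·exp(−(3.8−4.1)²/(2·0.3²)) = 1.329808·exp(-0.50000) = 0.806569
  f_C = (1/(0.3·√(2π)))·exp(−(3.8−4.4)²/(2·0.3²)) = 1.329808·exp(-2.00000) = 0.17997
  f_D = (1/(0.3·√(2π)))·exp(−(3.8−4.9)²/(2·0.3²)) = 1.329808·exp(-6.72222) = 0.0016009
Weight by the priors:
  P(Z=A)·f_A = 0.38 × 3.04491e-11 = 1.15706e-11
  P(Z=B)·f_B = 0.15 × 0.806569 = 0.120985
  P(Z=C)·f_C = 0.32 × 0.17997 = 0.0575904
  P(Z=D)·f_D = 0.15 × 0.0016009 = 0.000240135
Denominator: 1.15706e-11 + 0.120985 + 0.0575904 + 0.000240135 = 0.178816
Responsibility of Type B: 0.120985 / 0.178816 ≈ 0.6766

0.6766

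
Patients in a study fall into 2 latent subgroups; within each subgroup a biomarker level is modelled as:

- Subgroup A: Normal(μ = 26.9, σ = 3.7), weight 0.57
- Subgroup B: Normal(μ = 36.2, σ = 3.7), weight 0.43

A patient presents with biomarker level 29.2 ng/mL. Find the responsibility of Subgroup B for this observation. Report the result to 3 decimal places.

Apply Bayes' rule: the posterior for each component is proportional to its prior times its likelihood at x.
Component likelihoods at x = 29.2 ng/mL:
  L_A = 0.0888791
  L_B = 0.0180087
Unnormalised posteriors:
  w_A·L_A = 0.57 × 0.0888791 = 0.0506611
  w_B·L_B = 0.43 × 0.0180087 = 0.00774375
Evidence: 0.0506611 + 0.00774375 = 0.0584048
P(Subgroup B | data) ≈ 0.133

0.133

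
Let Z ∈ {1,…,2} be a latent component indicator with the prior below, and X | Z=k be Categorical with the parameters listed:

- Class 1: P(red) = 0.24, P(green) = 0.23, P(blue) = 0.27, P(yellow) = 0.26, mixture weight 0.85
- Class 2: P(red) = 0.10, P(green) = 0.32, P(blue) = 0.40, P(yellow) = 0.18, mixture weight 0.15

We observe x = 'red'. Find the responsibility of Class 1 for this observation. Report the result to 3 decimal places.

By Bayes' theorem, P(k | x) = π_k f_k(x) / Σ_j π_j f_j(x).
Evaluate each component's likelihood at the observed value:
  L_1 = P(red | comp) = 0.24
  L_2 = P(red | comp) = 0.10
Weight by the priors:
  π_1·L_1 = 0.85 × 0.24 = 0.204
  π_2·L_2 = 0.15 × 0.1 = 0.015
Marginal: 0.204 + 0.015 = 0.219
So the posterior for Class 1 is 0.204 / 0.219 ≈ 0.932.

0.932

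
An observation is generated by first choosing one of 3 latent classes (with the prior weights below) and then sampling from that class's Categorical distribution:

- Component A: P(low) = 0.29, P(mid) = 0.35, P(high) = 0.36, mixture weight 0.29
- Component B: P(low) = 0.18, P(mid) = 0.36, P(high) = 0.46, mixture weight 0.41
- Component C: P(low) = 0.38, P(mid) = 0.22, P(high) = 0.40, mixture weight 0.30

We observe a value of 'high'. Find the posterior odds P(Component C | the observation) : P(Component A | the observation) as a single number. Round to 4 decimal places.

Posterior odds = (π_i f_i(x)) / (π_j f_j(x)); the normalising sum cancels.
Evaluate each component's likelihood at the observed value:
  f_A = 0.36
  f_B = 0.46
  f_C = 0.4
Posterior odds = (π_C·f_C) / (π_A·f_A) = (0.30·0.4) / (0.29·0.36) = 0.12 / 0.1044 ≈ 1.1494

1.1494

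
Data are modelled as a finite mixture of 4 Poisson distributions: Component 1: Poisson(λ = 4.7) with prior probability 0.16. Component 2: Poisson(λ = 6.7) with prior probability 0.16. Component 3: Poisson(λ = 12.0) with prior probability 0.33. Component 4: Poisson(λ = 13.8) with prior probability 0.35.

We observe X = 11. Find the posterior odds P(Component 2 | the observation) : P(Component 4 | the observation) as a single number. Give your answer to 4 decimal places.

0.1957

Since P(k|x) ∝ P(Z=k) f_k(x), the posterior odds are P(Z=i) f_i(x) / (P(Z=j) f_j(x)).
Component likelihoods at x = 11:
  f_1 = 0.00563296
  f_2 = 0.0376612
  f_3 = 0.114368
  f_4 = 0.0879529
Posterior odds = (P(Z=2)·f_2) / (P(Z=4)·f_4) = (0.16·0.0376612) / (0.35·0.0879529) = 0.00602579 / 0.0307835 ≈ 0.1957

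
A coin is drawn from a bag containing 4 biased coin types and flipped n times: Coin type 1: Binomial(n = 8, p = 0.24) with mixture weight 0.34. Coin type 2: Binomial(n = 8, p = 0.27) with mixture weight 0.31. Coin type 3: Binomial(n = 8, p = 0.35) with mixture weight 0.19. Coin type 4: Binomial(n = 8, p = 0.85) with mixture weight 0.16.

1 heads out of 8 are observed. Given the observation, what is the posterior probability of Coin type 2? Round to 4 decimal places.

0.3781

P(component k | x) = w_k·f_k(x) / marginal(x), where marginal(x) = Σ_j w_j·f_j(x).
Evaluate each component's likelihood at the observed value:
  L_1 = 0.281188
  L_2 = 0.238624
  L_3 = 0.137262
  L_4 = 1.16184e-05
Unnormalised posteriors:
  w_1·L_1 = 0.34 × 0.281188 = 0.0956038
  w_2·L_2 = 0.31 × 0.238624 = 0.0739734
  w_3·L_3 = 0.19 × 0.137262 = 0.0260799
  w_4·L_4 = 0.16 × 1.16184e-05 = 1.85895e-06
Evidence: 0.0956038 + 0.0739734 + 0.0260799 + 1.85895e-06 = 0.195659
P(Coin type 2 | x) ≈ 0.3781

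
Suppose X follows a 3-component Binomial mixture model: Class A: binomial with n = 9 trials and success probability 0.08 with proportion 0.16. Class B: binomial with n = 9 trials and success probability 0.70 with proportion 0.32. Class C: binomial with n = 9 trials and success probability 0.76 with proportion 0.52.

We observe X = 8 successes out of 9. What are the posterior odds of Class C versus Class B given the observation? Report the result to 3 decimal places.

Posterior odds = (π_i f_i(x)) / (π_j f_j(x)); the normalising sum cancels.
Component likelihoods at x = 8 successes out of 9:
  p_A = 1.38915e-08
  p_B = 0.15565
  p_C = 0.240416
0.125016 / 0.0498079 ≈ 2.510

2.510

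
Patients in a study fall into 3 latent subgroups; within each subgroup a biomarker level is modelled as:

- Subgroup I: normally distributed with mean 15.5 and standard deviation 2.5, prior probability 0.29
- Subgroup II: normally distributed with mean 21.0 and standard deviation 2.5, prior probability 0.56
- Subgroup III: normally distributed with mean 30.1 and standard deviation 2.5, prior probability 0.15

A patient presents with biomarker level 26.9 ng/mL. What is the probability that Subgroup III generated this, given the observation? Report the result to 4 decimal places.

0.6566

The responsibility of component k is w_k f_k(x) divided by Σ_j w_j f_j(x).
Evaluate each component's likelihood at the observed value:
  p_I = 4.87189e-06
  p_II = 0.00985251
  p_III = 0.070339
Unnormalised posteriors:
  w_I·p_I = 0.29 × 4.87189e-06 = 1.41285e-06
  w_II·p_II = 0.56 × 0.00985251 = 0.0055174
  w_III·p_III = 0.15 × 0.070339 = 0.0105508
Evidence: 1.41285e-06 + 0.0055174 + 0.0105508 = 0.0160697
P(Subgroup III | 26.9 ng/mL) = 0.0105508 / 0.0160697 ≈ 0.6566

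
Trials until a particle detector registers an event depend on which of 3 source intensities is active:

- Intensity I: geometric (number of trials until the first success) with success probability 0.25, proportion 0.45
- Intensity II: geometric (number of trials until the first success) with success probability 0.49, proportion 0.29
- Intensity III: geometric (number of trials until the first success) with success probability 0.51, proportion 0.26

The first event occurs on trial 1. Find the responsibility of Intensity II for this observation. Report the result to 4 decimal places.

0.3670

Apply Bayes' rule: the posterior for each component is proportional to its prior times its likelihood at x.
Evaluate each component's likelihood at the observed value:
  L_I = 0.25
  L_II = 0.49
  L_III = 0.51
Multiply by the mixture weights:
  P(Z=I)·L_I = 0.45 × 0.25 = 0.1125
  P(Z=II)·L_II = 0.29 × 0.49 = 0.1421
  P(Z=III)·L_III = 0.26 × 0.51 = 0.1326
Marginal: 0.1125 + 0.1421 + 0.1326 = 0.3872
So the posterior for Intensity II is 0.1421 / 0.3872 ≈ 0.3670.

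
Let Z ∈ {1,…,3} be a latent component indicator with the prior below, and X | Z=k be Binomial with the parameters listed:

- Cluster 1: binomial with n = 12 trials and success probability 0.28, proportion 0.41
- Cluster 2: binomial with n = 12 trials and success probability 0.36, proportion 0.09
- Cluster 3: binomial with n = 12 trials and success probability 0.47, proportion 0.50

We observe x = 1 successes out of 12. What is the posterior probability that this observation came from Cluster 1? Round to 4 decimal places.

Apply Bayes' rule: the posterior for each component is proportional to its prior times its likelihood at x.
Evaluate each component's likelihood at the observed value:
  f_1 = C(12,1)·0.28^1·0.72^11 = 12·0.28·0.0269561 = 0.0905726
  f_2 = C(12,1)·0.36^1·0.64^11 = 12·0.36·0.0073787 = 0.031876
  f_3 = C(12,1)·0.47^1·0.53^11 = 12·0.47·0.000926904 = 0.00522774
Multiply by the mixture weights:
  π_1·f_1 = 0.41 × 0.0905726 = 0.0371348
  π_2·f_2 = 0.09 × 0.031876 = 0.00286884
  π_3·f_3 = 0.50 × 0.00522774 = 0.00261387
Evidence: 0.0371348 + 0.00286884 + 0.00261387 = 0.0426175
P(Cluster 1 | 1 successes out of 12) = 0.0371348 / 0.0426175 ≈ 0.8714

0.8714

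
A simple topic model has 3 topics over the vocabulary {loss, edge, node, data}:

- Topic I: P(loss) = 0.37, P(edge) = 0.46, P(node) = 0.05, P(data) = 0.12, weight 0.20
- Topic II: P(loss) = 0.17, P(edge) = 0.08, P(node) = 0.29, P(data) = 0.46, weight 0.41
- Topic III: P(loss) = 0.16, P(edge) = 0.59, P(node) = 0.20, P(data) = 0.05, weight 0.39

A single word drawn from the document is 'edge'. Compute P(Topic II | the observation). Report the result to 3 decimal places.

0.092

By Bayes' theorem, P(k | x) = π_k f_k(x) / Σ_j π_j f_j(x).
Component likelihoods at x = 'edge':
  p_I = P(edge | comp) = 0.46
  p_II = P(edge | comp) = 0.08
  p_III = P(edge | comp) = 0.59
Unnormalised posteriors:
  π_I·p_I = 0.20 × 0.46 = 0.092
  π_II·p_II = 0.41 × 0.08 = 0.0328
  π_III·p_III = 0.39 × 0.59 = 0.2301
Evidence: 0.092 + 0.0328 + 0.2301 = 0.3549
Responsibility of Topic II: 0.0328 / 0.3549 ≈ 0.092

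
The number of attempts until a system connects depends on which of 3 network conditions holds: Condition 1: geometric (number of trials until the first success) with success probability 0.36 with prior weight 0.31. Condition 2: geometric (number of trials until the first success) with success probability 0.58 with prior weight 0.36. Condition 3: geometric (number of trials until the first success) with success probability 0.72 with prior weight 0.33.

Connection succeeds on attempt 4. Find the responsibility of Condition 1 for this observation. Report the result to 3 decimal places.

Posterior ∝ prior × likelihood, so P(k | x) ∝ π_k f_k(x); normalise over all components.
Geometric probabilities:
  L_1 = 0.36·(1−0.36)^3 = 0.36·0.262144 = 0.0943718
  L_2 = 0.58·(1−0.58)^3 = 0.58·0.074088 = 0.042971
  L_3 = 0.72·(1−0.72)^3 = 0.72·0.021952 = 0.0158054
Prior × likelihood for each component:
  π_1·L_1 = 0.31 × 0.0943718 = 0.0292553
  π_2·L_2 = 0.36 × 0.042971 = 0.0154696
  π_3·L_3 = 0.33 × 0.0158054 = 0.0052158
Evidence: 0.0292553 + 0.0154696 + 0.0052158 = 0.0499406
So the posterior for Condition 1 is 0.0292553 / 0.0499406 ≈ 0.586.

0.586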